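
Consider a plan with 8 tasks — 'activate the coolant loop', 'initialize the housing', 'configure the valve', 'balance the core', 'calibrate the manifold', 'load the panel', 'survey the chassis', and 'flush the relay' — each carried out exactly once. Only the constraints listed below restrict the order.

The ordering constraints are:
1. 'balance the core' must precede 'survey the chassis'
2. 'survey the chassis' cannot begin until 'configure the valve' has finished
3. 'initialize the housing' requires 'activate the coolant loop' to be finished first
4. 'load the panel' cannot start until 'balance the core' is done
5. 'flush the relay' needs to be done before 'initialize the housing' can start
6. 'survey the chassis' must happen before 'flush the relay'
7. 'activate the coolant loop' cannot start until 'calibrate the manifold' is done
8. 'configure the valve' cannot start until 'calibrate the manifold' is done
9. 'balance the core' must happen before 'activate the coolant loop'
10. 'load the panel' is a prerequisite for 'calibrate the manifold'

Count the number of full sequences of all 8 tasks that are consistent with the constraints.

4

Only 'balance the core' has no prerequisites, so it must go first.
Enumerating by repeatedly choosing an available task (one whose prerequisites are all placed) gives 4 distinct complete orderings.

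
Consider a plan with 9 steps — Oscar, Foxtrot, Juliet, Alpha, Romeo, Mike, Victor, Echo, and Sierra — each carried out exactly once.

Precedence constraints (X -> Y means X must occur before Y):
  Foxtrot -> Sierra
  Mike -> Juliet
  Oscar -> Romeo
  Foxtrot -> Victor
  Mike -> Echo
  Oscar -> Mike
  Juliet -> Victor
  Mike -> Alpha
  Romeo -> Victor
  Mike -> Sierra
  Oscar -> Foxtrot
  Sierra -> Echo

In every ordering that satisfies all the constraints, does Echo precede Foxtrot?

No

There is a chain Foxtrot → Sierra → Echo, which puts Foxtrot before Echo.
So Echo does not have to come before Foxtrot — it cannot.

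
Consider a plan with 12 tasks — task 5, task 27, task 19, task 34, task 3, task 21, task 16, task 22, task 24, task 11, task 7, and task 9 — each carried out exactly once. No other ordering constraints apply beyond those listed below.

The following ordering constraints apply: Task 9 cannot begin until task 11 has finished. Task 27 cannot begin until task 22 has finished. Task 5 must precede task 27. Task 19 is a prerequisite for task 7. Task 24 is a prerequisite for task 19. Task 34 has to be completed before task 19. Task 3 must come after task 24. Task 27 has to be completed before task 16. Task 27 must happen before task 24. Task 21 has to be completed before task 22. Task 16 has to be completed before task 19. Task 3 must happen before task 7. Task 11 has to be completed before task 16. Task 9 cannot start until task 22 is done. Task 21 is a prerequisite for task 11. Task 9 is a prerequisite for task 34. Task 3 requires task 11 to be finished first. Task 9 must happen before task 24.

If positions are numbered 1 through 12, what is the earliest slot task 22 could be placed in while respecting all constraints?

Working backwards through the constraints from task 22, its only required predecessor is task 21.
With 1 mandatory predecessor, the earliest task 22 can sit is position 1+1 = 2, and placing just that one first achieves it.

2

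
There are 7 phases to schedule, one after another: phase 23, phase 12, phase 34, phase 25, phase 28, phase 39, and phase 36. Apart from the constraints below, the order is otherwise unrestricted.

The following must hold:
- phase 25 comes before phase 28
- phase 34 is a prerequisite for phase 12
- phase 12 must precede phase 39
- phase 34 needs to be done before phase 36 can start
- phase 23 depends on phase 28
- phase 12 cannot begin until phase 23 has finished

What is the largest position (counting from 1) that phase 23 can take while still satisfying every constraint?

Following every chain forward from phase 23, the phases that must come later are phase 12, phase 39 — 2 of them.
With 2 mandatory successors out of 7 phases total, the latest slot for phase 23 is 7−2 = 5, and it's reachable by doing all non-successors before phase 23.

5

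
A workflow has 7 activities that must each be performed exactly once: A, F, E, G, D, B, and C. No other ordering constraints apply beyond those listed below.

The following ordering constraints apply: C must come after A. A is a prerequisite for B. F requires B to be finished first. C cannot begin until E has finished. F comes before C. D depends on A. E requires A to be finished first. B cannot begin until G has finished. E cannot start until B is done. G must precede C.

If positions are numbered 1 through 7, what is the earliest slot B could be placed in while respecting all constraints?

Every activity that must precede B has to come before it. Tracing all chains that end at B, those activities are: A, G — 2 in total.
So at minimum 2 activities come before B, putting B no earlier than position 3. That position is achievable by scheduling exactly those predecessors first.

3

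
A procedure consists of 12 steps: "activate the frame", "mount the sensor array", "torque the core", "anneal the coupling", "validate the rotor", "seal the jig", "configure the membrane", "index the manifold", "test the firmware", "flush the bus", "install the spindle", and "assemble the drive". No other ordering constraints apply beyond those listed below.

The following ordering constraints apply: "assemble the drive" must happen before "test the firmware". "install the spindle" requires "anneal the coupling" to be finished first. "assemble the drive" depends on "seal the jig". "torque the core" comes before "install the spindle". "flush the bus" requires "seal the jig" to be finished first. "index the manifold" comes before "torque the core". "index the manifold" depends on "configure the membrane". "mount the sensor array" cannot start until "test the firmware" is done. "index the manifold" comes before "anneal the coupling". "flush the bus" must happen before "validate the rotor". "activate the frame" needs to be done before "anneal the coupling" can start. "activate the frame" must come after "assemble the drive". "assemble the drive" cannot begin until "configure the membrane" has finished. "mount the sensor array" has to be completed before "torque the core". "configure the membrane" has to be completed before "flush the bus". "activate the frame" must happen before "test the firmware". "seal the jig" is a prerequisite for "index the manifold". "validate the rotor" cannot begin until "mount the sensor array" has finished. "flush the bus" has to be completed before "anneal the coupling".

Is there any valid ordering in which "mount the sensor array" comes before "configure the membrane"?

No

The constraints give a chain "configure the membrane" → "assemble the drive" → "test the firmware" → "mount the sensor array", which forces "configure the membrane" before "mount the sensor array".
So no valid ordering can have "mount the sensor array" before "configure the membrane".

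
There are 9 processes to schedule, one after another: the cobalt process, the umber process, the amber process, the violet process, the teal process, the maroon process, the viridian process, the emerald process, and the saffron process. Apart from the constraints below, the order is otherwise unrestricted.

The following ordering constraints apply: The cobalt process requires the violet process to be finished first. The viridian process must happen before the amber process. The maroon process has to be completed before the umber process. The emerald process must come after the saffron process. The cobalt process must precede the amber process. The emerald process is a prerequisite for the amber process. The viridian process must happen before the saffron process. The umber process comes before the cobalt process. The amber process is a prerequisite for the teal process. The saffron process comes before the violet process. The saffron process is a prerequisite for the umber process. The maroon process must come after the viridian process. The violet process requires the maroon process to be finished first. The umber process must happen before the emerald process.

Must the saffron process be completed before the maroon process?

No

Nothing in the constraints links the saffron process and the maroon process; they are unordered relative to each other.
So the saffron process can come before the maroon process or after — it is not forced.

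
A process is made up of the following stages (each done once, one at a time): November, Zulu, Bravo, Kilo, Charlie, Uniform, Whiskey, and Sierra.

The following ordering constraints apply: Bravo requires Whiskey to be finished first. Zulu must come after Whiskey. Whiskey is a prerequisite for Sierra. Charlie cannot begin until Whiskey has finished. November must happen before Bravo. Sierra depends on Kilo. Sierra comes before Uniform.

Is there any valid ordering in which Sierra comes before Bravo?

Yes

The constraints leave Sierra and Bravo unordered relative to each other; nothing requires Bravo earlier.
So a valid ordering placing Sierra earlier than Bravo exists.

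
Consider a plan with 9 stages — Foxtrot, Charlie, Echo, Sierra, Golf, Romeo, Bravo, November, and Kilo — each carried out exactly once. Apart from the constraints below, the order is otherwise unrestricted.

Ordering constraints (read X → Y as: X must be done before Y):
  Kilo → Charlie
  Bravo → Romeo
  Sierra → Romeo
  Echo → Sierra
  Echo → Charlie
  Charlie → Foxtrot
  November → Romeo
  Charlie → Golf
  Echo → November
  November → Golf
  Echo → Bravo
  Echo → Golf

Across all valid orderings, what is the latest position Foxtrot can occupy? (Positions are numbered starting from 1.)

No constraint forces any stage after Foxtrot, so it can be placed last, in position 9.

9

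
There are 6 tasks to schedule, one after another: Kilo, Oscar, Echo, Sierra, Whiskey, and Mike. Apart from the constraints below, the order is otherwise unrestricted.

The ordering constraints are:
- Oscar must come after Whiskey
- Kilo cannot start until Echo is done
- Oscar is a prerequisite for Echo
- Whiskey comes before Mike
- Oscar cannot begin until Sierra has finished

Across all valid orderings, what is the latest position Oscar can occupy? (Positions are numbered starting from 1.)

Every task that must follow Oscar has to come after it. Tracing all chains starting from Oscar, those tasks are: Kilo, Echo — 2 in total.
So at least 2 tasks follow Oscar, putting Oscar no later than position 4. That position is achievable by scheduling everything else first.

4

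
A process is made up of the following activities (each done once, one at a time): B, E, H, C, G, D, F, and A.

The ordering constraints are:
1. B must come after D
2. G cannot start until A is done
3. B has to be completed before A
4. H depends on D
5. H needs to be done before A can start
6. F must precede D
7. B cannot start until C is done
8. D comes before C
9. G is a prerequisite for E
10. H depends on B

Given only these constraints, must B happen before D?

No

In fact the dependencies run the other way: D → B.
So B does not have to come before D — it cannot.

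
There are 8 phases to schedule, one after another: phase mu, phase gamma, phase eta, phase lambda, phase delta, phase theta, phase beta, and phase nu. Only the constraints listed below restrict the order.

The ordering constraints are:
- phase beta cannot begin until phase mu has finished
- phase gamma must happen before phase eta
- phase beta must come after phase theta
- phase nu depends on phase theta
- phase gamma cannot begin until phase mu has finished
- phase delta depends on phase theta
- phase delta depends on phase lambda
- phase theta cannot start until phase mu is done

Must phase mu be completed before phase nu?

Tracing the constraints gives a chain: phase mu → phase theta → phase nu.
So phase mu must precede phase nu in any valid ordering.

Yes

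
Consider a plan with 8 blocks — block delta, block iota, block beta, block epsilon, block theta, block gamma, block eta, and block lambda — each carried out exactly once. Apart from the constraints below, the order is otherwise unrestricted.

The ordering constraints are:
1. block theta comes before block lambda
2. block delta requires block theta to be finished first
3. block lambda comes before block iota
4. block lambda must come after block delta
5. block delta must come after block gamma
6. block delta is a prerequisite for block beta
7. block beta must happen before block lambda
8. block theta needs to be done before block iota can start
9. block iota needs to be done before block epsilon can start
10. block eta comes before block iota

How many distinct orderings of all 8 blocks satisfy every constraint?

The blocks with no prerequisites are block theta, block gamma, block eta; any of them can be placed first.
Counting all ways to extend the partial order to a total order gives 12.

12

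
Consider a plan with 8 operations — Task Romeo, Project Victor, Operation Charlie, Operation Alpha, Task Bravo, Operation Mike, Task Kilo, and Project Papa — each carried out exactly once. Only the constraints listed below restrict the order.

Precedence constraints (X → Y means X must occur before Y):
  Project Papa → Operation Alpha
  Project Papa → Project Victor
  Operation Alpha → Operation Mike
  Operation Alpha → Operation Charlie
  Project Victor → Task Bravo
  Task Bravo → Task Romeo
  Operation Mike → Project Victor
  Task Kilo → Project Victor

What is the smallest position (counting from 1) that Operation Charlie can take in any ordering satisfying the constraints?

Every operation that must precede Operation Charlie has to come before it. Tracing all chains that end at Operation Charlie, those operations are: Operation Alpha, Project Papa — 2 in total.
With 2 mandatory predecessors, the earliest Operation Charlie can sit is position 2+1 = 3, and placing just those 2 first achieves it.

3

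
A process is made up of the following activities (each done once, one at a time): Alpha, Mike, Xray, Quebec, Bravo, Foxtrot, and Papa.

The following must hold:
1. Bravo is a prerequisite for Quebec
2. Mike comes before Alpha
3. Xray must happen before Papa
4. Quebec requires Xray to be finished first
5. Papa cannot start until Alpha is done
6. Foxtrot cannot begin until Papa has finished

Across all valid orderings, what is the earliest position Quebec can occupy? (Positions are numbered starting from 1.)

3

Working backwards through the constraints from Quebec, its full set of required predecessors is Xray, Bravo — 2 of them.
So at minimum 2 activities come before Quebec, putting Quebec no earlier than position 3. That position is achievable by scheduling exactly those predecessors first.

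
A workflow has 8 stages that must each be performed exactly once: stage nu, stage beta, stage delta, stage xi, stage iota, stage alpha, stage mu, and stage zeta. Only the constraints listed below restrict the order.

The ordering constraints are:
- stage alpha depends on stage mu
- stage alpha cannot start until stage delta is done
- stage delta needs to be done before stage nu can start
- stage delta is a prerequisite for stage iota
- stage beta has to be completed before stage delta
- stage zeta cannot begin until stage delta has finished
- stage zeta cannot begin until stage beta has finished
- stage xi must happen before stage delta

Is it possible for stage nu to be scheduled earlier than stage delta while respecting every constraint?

No

There is a dependency chain stage delta → stage nu, so stage nu always comes after stage delta.
Hence stage nu can never be scheduled before stage delta.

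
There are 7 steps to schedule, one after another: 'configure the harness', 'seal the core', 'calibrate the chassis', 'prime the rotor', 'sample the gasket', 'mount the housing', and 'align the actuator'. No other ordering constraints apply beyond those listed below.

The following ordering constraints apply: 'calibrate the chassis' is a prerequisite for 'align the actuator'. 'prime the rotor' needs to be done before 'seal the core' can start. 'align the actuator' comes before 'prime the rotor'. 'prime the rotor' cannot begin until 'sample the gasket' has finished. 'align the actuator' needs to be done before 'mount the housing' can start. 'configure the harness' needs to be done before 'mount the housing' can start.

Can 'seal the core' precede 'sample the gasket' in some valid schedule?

There is a dependency chain 'sample the gasket' → 'prime the rotor' → 'seal the core', so 'seal the core' always comes after 'sample the gasket'.
Hence 'seal the core' can never be scheduled before 'sample the gasket'.

No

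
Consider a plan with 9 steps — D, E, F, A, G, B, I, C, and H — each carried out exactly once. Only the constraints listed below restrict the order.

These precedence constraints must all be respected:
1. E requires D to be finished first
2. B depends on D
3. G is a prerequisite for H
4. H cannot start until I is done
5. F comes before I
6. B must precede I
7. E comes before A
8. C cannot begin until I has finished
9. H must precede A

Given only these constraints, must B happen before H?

Following the dependencies: B → I → H.
That forces B before H in every valid schedule.

Yes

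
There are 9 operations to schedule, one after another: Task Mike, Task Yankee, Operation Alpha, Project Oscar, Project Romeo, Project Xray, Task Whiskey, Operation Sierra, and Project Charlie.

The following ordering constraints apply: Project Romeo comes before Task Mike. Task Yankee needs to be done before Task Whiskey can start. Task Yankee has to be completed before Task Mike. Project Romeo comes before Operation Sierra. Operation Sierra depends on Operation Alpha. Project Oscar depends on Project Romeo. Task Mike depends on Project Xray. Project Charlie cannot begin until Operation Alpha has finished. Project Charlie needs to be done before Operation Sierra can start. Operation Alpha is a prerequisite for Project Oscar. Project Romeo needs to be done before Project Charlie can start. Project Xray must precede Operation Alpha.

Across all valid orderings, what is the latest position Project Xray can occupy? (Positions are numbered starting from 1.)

4

Every operation that must follow Project Xray has to come after it. Tracing all chains starting from Project Xray, those operations are: Task Mike, Operation Alpha, Project Oscar, Operation Sierra, Project Charlie — 5 in total.
With 5 mandatory successors out of 9 operations total, the latest slot for Project Xray is 9−5 = 4, and it's reachable by doing all non-successors before Project Xray.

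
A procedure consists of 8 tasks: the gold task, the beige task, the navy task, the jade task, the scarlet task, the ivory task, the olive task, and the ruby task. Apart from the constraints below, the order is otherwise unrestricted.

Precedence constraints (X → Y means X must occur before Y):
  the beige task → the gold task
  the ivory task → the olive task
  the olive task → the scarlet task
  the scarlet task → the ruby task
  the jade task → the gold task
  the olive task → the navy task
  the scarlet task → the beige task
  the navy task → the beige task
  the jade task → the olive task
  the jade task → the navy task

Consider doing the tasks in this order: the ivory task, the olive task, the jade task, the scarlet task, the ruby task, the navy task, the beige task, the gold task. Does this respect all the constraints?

No

Here the jade task comes after the olive task.
Since the jade task is required before the olive task, the ordering is invalid.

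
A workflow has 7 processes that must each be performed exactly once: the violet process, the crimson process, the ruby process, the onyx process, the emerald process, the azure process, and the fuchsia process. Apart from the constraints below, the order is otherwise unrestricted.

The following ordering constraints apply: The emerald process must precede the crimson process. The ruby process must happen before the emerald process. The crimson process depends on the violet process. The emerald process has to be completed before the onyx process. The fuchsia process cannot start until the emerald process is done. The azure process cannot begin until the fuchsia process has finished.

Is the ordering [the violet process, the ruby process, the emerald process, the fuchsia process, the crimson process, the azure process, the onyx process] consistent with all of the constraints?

Yes

Going through the constraints one by one, each required predecessor appears earlier in the sequence than its dependent — e.g. the violet process (position 1) is before the crimson process (position 5), as required.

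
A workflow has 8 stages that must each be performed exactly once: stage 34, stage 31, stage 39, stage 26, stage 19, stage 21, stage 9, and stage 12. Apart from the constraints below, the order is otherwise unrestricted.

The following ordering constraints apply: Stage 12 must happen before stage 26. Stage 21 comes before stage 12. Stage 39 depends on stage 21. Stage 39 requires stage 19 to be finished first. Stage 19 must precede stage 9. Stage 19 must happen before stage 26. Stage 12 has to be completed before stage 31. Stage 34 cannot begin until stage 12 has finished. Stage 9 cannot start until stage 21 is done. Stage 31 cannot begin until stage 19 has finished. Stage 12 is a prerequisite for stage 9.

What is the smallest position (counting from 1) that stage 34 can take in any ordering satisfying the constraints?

Every stage that must precede stage 34 has to come before it. Tracing all chains that end at stage 34, those stages are: stage 21, stage 12 — 2 in total.
So at minimum 2 stages come before stage 34, putting stage 34 no earlier than position 3. That position is achievable by scheduling exactly those predecessors first.

3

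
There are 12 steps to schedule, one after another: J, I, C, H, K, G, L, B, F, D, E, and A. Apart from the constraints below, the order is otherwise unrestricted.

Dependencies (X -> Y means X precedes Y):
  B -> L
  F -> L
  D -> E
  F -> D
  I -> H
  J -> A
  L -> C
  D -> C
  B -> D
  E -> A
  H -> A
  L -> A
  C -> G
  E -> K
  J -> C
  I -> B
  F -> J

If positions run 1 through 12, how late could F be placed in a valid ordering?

4

Every step that must follow F has to come after it. Tracing all chains starting from F, those steps are: J, C, K, G, L, D, E, A — 8 in total.
With 8 mandatory successors out of 12 steps total, the latest slot for F is 12−8 = 4, and it's reachable by doing all non-successors before F.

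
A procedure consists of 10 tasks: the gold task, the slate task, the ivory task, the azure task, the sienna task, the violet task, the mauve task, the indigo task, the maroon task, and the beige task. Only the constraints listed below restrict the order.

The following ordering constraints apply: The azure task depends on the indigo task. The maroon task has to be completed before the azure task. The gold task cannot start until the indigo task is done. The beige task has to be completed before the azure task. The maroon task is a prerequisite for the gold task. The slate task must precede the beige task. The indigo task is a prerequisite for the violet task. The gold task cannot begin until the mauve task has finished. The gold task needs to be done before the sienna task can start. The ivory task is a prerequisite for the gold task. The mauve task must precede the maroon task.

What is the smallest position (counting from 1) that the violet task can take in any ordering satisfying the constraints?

2

The only task forced before the violet task (directly or transitively) is the indigo task.
With 1 mandatory predecessor, the earliest the violet task can sit is position 1+1 = 2, and placing just that one first achieves it.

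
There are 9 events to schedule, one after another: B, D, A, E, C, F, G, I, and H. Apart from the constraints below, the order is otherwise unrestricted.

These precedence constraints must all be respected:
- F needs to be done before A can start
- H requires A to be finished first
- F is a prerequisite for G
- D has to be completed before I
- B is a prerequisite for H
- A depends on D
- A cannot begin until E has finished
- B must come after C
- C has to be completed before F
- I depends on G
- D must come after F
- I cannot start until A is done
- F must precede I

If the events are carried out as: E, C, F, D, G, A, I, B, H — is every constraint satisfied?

Yes

Every stated constraint is respected: C sits at position 2, ahead of B at position 8, and each of the other listed pairs likewise has the predecessor earlier in the sequence.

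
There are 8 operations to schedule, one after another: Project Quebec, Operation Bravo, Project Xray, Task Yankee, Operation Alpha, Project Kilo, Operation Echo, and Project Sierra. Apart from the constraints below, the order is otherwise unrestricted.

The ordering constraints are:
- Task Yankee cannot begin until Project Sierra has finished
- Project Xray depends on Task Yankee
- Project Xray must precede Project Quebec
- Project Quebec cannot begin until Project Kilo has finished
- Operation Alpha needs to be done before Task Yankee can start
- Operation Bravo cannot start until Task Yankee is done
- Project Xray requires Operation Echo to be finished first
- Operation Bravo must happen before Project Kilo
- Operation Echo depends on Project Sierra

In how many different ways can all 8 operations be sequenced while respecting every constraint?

21

2 operations have no prerequisites (Operation Alpha, Project Sierra), so any of them could come first.
Enumerating by repeatedly choosing an available operation (one whose prerequisites are all placed) gives 21 distinct complete orderings.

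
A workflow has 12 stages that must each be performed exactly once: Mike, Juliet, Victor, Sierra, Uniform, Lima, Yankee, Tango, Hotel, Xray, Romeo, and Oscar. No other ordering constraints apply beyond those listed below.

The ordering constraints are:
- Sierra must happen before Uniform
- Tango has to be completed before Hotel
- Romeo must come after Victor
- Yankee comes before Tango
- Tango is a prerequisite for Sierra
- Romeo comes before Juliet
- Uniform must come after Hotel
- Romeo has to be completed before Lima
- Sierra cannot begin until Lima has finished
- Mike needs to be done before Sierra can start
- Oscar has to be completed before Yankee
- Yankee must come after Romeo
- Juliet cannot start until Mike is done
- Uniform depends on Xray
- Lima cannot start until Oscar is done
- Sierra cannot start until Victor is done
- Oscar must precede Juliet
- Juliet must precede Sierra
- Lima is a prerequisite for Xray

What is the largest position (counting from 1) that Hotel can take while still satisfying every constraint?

The only stage forced after Hotel (directly or by a chain) is Uniform.
So at least 1 stage follows Hotel, putting Hotel no later than position 11. That position is achievable by scheduling everything else first.

11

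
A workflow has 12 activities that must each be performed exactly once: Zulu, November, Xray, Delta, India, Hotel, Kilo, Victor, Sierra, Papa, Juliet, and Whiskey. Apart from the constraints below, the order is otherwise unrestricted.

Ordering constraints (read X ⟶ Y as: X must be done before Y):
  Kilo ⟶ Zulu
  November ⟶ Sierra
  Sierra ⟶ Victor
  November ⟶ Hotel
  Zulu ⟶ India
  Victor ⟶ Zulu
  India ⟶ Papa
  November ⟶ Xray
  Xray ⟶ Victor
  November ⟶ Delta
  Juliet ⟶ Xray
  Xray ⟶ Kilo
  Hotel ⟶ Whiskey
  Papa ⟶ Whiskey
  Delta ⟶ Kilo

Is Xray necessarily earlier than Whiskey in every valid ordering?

Following the dependencies: Xray → Kilo → Zulu → India → Papa → Whiskey.
That forces Xray before Whiskey in every valid schedule.

Yes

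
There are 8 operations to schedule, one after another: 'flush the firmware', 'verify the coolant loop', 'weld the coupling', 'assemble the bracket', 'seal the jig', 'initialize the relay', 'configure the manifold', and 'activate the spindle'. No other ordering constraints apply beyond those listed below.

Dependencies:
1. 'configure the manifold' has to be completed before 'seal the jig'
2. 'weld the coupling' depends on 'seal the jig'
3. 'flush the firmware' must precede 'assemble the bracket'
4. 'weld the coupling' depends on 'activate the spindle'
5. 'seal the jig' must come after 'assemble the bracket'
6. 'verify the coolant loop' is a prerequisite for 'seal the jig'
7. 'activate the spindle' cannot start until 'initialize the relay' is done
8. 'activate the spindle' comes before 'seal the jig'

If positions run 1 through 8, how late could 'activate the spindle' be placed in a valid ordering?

Every operation that must follow 'activate the spindle' has to come after it. Tracing all chains starting from 'activate the spindle', those operations are: 'weld the coupling', 'seal the jig' — 2 in total.
With 2 mandatory successors out of 8 operations total, the latest slot for 'activate the spindle' is 8−2 = 6, and it's reachable by doing all non-successors before 'activate the spindle'.

6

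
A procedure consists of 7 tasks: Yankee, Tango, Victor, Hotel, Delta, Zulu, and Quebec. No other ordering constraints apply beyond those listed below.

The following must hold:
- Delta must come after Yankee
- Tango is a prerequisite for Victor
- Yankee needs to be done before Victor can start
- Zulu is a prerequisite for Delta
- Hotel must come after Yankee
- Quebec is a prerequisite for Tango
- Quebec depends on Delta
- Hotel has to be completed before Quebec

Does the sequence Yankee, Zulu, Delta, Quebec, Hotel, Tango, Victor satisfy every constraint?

No

In the proposed order, Quebec appears before Hotel.
That contradicts the constraint that Hotel must precede Quebec.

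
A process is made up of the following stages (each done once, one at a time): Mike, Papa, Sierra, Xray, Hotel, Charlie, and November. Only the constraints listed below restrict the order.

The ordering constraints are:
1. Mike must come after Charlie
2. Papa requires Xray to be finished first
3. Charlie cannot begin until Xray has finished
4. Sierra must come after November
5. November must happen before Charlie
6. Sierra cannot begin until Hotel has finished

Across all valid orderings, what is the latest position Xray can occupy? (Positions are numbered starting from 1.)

4

Every stage that must follow Xray has to come after it. Tracing all chains starting from Xray, those stages are: Mike, Papa, Charlie — 3 in total.
So at least 3 stages follow Xray, putting Xray no later than position 4. That position is achievable by scheduling everything else first.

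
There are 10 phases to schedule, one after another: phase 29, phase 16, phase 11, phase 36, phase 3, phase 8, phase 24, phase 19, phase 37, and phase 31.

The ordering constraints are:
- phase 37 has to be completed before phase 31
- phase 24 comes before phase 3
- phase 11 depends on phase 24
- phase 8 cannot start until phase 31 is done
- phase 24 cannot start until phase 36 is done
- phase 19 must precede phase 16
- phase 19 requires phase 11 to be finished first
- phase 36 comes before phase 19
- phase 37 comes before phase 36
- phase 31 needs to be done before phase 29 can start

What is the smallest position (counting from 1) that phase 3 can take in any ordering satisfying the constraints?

Working backwards through the constraints from phase 3, its full set of required predecessors is phase 36, phase 24, phase 37 — 3 of them.
So at minimum 3 phases come before phase 3, putting phase 3 no earlier than position 4. That position is achievable by scheduling exactly those predecessors first.

4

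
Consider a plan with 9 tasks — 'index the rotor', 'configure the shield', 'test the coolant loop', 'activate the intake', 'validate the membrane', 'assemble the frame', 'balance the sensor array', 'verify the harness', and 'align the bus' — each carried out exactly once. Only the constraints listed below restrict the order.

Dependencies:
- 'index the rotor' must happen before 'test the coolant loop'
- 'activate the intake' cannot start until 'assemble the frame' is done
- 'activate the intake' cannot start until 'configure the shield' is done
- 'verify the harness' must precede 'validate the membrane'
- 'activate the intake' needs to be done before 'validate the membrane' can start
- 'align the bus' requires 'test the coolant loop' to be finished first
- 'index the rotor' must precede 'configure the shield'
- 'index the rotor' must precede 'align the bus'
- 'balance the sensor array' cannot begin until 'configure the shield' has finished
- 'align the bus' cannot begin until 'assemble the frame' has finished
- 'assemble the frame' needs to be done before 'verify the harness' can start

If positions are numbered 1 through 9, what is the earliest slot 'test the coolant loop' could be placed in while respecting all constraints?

Working backwards through the constraints from 'test the coolant loop', its only required predecessor is 'index the rotor'.
With 1 mandatory predecessor, the earliest 'test the coolant loop' can sit is position 1+1 = 2, and placing just that one first achieves it.

2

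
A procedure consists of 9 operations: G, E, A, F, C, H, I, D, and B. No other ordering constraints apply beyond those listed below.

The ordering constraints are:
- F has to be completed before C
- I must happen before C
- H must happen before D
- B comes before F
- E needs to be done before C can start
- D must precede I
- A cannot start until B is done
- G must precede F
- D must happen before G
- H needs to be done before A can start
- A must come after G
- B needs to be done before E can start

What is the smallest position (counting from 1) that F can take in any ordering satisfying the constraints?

The operations that are forced before F, directly or transitively, are G, H, D, B. That's 4 operations.
With 4 mandatory predecessors, the earliest F can sit is position 4+1 = 5, and placing just those 4 first achieves it.

5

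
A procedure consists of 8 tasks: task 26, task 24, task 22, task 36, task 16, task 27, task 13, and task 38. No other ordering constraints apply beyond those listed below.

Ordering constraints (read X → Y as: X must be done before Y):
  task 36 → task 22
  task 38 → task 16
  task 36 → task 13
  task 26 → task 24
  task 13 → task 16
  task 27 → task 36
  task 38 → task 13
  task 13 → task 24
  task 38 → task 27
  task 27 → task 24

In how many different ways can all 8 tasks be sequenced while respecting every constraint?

49

The tasks with no prerequisites are task 26, task 38; any of them can be placed first.
Counting all ways to extend the partial order to a total order gives 49.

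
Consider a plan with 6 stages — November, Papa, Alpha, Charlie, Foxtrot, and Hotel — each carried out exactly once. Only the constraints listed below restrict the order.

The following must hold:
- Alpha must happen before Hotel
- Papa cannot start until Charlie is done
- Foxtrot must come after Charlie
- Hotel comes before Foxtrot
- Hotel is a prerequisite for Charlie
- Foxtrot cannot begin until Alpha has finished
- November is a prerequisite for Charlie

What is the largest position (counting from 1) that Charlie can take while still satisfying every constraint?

The stages that are forced after Charlie, directly or by a chain of constraints, are Papa, Foxtrot. That's 2 stages.
So at least 2 stages follow Charlie, putting Charlie no later than position 4. That position is achievable by scheduling everything else first.

4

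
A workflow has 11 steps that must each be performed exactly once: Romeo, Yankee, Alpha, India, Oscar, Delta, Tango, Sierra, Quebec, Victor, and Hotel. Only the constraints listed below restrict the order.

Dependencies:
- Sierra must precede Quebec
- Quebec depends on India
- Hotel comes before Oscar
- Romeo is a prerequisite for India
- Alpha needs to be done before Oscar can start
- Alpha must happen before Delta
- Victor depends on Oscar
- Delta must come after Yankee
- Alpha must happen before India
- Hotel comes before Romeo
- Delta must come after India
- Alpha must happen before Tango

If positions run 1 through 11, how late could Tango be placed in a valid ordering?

Tango has no required successors, so nothing stops it from going last (position 11).

11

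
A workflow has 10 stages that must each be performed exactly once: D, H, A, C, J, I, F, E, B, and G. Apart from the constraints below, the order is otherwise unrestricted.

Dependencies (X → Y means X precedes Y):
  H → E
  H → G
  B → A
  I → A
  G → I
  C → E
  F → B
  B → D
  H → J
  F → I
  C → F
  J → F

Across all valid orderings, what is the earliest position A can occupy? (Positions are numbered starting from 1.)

Every stage that must precede A has to come before it. Tracing all chains that end at A, those stages are: H, C, J, I, F, B, G — 7 in total.
So at minimum 7 stages come before A, putting A no earlier than position 8. That position is achievable by scheduling exactly those predecessors first.

8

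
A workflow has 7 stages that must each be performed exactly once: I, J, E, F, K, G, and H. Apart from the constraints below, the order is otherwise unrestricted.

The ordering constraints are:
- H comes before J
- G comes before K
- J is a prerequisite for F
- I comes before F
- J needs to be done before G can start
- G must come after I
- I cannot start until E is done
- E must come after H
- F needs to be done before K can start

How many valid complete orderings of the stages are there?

Only H has no prerequisites, so it must go first.
Counting all ways to extend the partial order to a total order gives 6.

6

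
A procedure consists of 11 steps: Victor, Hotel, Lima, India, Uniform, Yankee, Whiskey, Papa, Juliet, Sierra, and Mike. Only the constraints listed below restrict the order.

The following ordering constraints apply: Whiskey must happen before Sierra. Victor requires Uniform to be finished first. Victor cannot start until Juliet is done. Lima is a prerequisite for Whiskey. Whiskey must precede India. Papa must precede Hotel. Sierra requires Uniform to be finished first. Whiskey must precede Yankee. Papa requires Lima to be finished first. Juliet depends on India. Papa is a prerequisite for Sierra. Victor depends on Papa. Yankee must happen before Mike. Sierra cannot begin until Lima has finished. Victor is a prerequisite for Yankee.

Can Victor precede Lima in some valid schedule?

There is a dependency chain Lima → Papa → Victor, so Victor always comes after Lima.
Hence Victor can never be scheduled before Lima.

No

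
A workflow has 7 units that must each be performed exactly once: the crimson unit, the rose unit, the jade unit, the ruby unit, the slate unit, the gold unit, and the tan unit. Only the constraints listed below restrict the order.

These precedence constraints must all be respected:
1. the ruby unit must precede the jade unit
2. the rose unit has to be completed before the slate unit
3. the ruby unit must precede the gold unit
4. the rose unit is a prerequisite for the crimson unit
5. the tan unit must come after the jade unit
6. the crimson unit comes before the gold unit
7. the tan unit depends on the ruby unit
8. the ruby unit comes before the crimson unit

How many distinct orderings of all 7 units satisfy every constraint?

2 units have no prerequisites (the rose unit, the ruby unit), so any of them could come first.
Counting all ways to extend the partial order to a total order gives 81.

81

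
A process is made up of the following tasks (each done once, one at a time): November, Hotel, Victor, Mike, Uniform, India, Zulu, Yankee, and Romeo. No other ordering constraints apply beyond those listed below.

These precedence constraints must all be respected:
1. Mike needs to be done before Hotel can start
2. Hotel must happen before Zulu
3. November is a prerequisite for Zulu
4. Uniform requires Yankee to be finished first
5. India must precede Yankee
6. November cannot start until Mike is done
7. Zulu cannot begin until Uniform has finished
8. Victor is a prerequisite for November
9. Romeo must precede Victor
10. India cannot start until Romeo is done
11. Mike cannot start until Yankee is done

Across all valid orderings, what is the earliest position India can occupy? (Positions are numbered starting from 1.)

2

The only task forced before India (directly or transitively) is Romeo.
So at minimum 1 task comes before India, putting India no earlier than position 2. That position is achievable by scheduling exactly that predecessor first.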